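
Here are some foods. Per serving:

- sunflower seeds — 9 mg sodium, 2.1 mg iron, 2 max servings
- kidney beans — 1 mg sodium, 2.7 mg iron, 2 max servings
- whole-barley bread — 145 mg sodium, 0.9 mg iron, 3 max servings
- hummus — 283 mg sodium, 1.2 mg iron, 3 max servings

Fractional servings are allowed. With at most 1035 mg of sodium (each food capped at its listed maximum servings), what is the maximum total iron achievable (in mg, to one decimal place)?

Iron per mg sodium: kidney beans 2.7, sunflower seeds 0.2333, whole-barley bread 0.006207, hummus 0.00424.
Take 2 servings of kidney beans: uses 2 mg sodium, +5.4 mg iron (running total 5.4 mg).
Take 2 servings of sunflower seeds: uses 18 mg sodium, +4.2 mg iron (running total 9.6 mg).
Take 3 servings of whole-barley bread: uses 435 mg sodium, +2.7 mg iron (running total 12.3 mg).
Take 2.049 servings of hummus: uses 580 mg sodium, +2.5 mg iron (running total 14.8 mg).
Greedy by best ratio exhausts the sodium allowance optimally: 14.8 mg.

14.8 mg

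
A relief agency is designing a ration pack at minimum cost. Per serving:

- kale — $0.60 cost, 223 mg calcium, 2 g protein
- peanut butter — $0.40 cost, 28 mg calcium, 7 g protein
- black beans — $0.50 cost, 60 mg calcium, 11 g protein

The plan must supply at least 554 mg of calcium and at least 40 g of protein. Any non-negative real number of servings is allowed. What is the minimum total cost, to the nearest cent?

An LP optimum is at a vertex; with two nutrient constraints at most two foods are used. Check each candidate.
kale only: max(554/223, 40/2) = 20 servings → $12.00.
peanut butter only: max(554/28, 40/7) = 19.79 servings → $7.91.
black beans only: max(554/60, 40/11) = 9.233 servings → $4.62.
kale + peanut butter with both tight: 1.833 servings and 5.191 servings → $3.18.
kale + black beans with both tight: 1.583 servings and 3.348 servings → $2.62.
peanut butter + black beans with both targets exact would need a negative amount; discard.
So the least-cost plan costs $2.62.

$2.62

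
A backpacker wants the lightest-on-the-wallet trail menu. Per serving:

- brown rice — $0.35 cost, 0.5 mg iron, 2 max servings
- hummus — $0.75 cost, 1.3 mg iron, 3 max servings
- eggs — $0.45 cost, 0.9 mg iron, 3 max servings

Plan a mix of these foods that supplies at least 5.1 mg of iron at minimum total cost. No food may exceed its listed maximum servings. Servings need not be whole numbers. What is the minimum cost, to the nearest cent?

$2.73

Cost per mg of iron: eggs $0.5000, hummus $0.5769, brown rice $0.7000.
Take 3 servings of eggs: +2.7 mg iron for $1.35 (total $1.35, still need 2.4 mg).
Take 1.846 servings of hummus: +2.4 mg iron for $1.38 (total $2.73, still need 0.0 mg).
Greedy by cheapest-per-mg is optimal for a single linear constraint, so the minimum cost is $2.73.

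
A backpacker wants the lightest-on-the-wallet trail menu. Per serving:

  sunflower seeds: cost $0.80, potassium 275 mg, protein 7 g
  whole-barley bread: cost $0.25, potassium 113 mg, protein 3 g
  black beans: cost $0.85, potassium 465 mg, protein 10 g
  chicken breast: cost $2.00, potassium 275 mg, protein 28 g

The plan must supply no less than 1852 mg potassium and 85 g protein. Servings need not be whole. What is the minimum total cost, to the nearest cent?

For a min-cost LP with two ≥-constraints, a basic feasible solution has at most two positive variables.
sunflower seeds only: max(1852/275, 85/7) = 12.14 servings → $9.71.
whole-barley bread only: max(1852/113, 85/3) = 28.33 servings → $7.08.
black beans only: max(1852/465, 85/10) = 8.5 servings → $7.22.
chicken breast only: max(1852/275, 85/28) = 6.735 servings → $13.47.
sunflower seeds + whole-barley bread: intersection lies outside the first quadrant.
sunflower seeds + black beans with both targets exact would need a negative amount; discard.
sunflower seeds + chicken breast with both tight: 4.932 servings and 1.803 servings → $7.55.
whole-barley bread + black beans: the both-tight solution has a negative serving — not a feasible corner.
whole-barley bread + chicken breast with both tight: 12.18 servings and 1.731 servings → $6.51.
black beans + chicken breast with both tight: 2.773 servings and 2.045 servings → $6.45.
So the least-cost plan costs $6.45.

$6.45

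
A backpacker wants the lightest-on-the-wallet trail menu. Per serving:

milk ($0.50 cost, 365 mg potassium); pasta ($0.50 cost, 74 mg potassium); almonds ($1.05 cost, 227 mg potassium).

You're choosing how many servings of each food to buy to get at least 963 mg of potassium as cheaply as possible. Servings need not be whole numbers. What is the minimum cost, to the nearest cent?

Cost per mg of potassium: milk $0.0014, almonds $0.0046, pasta $0.0068.
With no serving limits, use only milk: 963 mg / 365 mg = 2.638 servings × $0.50 = $1.32.

$1.32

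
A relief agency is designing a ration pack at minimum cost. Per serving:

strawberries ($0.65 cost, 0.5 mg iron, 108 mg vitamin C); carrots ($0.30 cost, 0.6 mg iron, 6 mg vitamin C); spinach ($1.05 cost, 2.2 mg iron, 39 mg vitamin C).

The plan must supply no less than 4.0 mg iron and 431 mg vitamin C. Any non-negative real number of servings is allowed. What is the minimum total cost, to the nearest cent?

Two binding constraints pin down two serving amounts, so the optimal mix uses at most two foods. The candidates are each food alone (scaled to the tighter of iron/vitamin C) and each pair with both constraints tight.
strawberries only: max(4.0/0.5, 431/108) = 8 servings → $5.20.
carrots only: max(4.0/0.6, 431/6) = 71.83 servings → $21.55.
spinach only: max(4.0/2.2, 431/39) = 11.05 servings → $11.60.
strawberries + carrots with both tight: 3.796 servings and 3.503 servings → $3.52.
strawberries + spinach with both tight: 3.632 servings and 0.9927 servings → $3.40.
carrots + spinach: the both-tight solution has a negative serving — not a feasible corner.
Cheapest feasible corner: $3.40.

$3.40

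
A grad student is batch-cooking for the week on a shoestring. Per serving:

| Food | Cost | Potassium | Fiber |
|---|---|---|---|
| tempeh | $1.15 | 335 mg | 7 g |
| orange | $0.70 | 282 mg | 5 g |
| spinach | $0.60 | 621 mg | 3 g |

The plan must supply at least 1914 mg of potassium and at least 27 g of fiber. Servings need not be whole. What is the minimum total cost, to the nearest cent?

$3.94

With two linear requirements the optimum uses one or two foods; enumerate the corners.
tempeh only: max(1914/335, 27/7) = 5.713 servings → $6.57.
orange only: max(1914/282, 27/5) = 6.787 servings → $4.75.
spinach only: max(1914/621, 27/3) = 9 servings → $5.40.
tempeh + orange: intersection lies outside the first quadrant.
tempeh + spinach with both tight: 3.299 servings and 1.303 servings → $4.58.
orange + spinach with both tight: 4.88 servings and 0.8659 servings → $3.94.
Cheapest feasible corner: $3.94.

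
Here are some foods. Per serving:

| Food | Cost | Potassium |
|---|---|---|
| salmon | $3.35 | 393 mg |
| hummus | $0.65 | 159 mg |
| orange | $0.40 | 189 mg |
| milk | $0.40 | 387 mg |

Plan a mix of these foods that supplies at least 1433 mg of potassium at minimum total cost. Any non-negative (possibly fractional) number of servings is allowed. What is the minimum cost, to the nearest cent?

Cost per mg of potassium: milk $0.0010, orange $0.0021, hummus $0.0041, salmon $0.0085.
With no serving limits, use only milk: 1433 mg / 387 mg = 3.703 servings × $0.40 = $1.48.

$1.48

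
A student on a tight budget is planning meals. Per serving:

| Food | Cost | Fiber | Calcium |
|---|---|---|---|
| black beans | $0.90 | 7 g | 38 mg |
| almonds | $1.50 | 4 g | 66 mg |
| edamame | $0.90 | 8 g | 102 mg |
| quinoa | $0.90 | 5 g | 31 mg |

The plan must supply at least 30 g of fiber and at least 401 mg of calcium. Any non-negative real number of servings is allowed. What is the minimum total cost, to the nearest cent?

An LP optimum is at a vertex; with two nutrient constraints at most two foods are used. Check each candidate.
black beans only: max(30/7, 401/38) = 10.55 servings → $9.50.
almonds only: max(30/4, 401/66) = 7.5 servings → $11.25.
edamame only: max(30/8, 401/102) = 3.931 servings → $3.54.
quinoa only: max(30/5, 401/31) = 12.94 servings → $11.64.
black beans + almonds with both tight: 1.213 servings and 5.377 servings → $9.16.
black beans + edamame: intersection lies outside the first quadrant.
black beans + quinoa: the both-tight solution has a negative serving — not a feasible corner.
almonds + edamame with both tight: 1.233 servings and 3.133 servings → $4.67.
almonds + quinoa with both tight: 5.218 servings and 1.825 servings → $9.47.
edamame + quinoa: intersection lies outside the first quadrant.
So the least-cost plan costs $3.54.

$3.54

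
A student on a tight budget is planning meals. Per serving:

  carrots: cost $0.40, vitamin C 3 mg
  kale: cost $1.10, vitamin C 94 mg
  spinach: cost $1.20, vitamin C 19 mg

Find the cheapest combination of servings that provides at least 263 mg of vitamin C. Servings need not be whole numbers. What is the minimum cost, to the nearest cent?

Cost per mg of vitamin C: kale $0.0117, spinach $0.0632, carrots $0.1333.
With no serving limits, use only kale: 263 mg / 94 mg = 2.798 servings × $1.10 = $3.08.

$3.08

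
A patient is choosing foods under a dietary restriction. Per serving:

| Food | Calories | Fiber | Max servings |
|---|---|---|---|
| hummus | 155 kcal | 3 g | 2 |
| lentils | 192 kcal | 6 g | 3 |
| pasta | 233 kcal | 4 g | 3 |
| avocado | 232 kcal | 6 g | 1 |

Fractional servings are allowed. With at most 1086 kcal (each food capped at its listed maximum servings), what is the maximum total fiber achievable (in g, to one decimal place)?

29.4 g

Fiber per kcal: lentils 0.03125, avocado 0.02586, hummus 0.01935, pasta 0.01717.
Take 3 servings of lentils: uses 576 kcal, +18.0 g fiber (running total 18.0 g).
Take 1 serving of avocado: uses 232 kcal, +6.0 g fiber (running total 24.0 g).
Take 1.794 servings of hummus: uses 278 kcal, +5.4 g fiber (running total 29.4 g).
Filling greedily by fiber-per-kcal is optimal for one linear limit, giving 29.4 g.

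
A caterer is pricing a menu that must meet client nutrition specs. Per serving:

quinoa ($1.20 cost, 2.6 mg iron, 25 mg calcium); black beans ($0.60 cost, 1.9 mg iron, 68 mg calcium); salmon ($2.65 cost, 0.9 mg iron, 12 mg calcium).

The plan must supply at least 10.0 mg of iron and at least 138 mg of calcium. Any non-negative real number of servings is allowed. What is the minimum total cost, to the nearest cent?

$3.16

For a min-cost LP with two ≥-constraints, a basic feasible solution has at most two positive variables.
quinoa only: max(10.0/2.6, 138/25) = 5.52 servings → $6.62.
black beans only: max(10.0/1.9, 138/68) = 5.263 servings → $3.16.
salmon only: max(10.0/0.9, 138/12) = 11.5 servings → $30.48.
quinoa + black beans with both tight: 3.231 servings and 0.8415 servings → $4.38.
quinoa + salmon with both targets exact would need a negative amount; discard.
black beans + salmon with both tight: 0.1094 servings and 10.88 servings → $28.90.
Cheapest feasible corner: $3.16.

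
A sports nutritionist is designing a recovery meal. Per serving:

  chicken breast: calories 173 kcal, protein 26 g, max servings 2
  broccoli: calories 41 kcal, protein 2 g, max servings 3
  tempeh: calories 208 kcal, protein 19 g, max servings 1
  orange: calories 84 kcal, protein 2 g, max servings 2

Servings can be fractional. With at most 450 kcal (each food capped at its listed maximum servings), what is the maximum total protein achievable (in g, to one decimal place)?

61.5 g

Protein per kcal: chicken breast 0.1503, tempeh 0.09135, broccoli 0.04878, orange 0.02381.
Take 2 servings of chicken breast: uses 346 kcal, +52.0 g protein (running total 52.0 g).
Take 0.5 servings of tempeh: uses 104 kcal, +9.5 g protein (running total 61.5 g).
Filling greedily by protein-per-kcal is optimal for one linear limit, giving 61.5 g.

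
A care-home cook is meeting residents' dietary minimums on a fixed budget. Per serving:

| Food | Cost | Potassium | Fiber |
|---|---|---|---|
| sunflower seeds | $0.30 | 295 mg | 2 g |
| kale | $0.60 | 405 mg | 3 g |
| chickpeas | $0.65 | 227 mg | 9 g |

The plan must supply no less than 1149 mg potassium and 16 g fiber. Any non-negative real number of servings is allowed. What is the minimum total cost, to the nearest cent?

The cheapest plan sits at a corner of the feasible region — with two constraints it uses at most two foods.
sunflower seeds only: max(1149/295, 16/2) = 8 servings → $2.40.
kale only: max(1149/405, 16/3) = 5.333 servings → $3.20.
chickpeas only: max(1149/227, 16/9) = 5.062 servings → $3.29.
sunflower seeds + kale: intersection lies outside the first quadrant.
sunflower seeds + chickpeas with both tight: 3.048 servings and 1.1 servings → $1.63.
kale + chickpeas with both tight: 2.263 servings and 1.023 servings → $2.02.
The minimum over all feasible corners is $1.63.

$1.63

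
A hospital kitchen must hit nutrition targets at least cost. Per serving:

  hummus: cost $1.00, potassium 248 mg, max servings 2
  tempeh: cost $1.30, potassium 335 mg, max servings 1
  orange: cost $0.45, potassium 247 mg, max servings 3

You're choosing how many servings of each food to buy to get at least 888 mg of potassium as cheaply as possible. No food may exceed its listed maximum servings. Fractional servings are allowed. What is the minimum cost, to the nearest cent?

$1.92

Cost per mg of potassium: orange $0.0018, tempeh $0.0039, hummus $0.0040.
Take 3 servings of orange: +741.0 mg potassium for $1.35 (total $1.35, still need 147.0 mg).
Take 0.4388 servings of tempeh: +147.0 mg potassium for $0.57 (total $1.92, still need 0.0 mg).
Greedy by cheapest-per-mg is optimal for a single linear constraint, so the minimum cost is $1.92.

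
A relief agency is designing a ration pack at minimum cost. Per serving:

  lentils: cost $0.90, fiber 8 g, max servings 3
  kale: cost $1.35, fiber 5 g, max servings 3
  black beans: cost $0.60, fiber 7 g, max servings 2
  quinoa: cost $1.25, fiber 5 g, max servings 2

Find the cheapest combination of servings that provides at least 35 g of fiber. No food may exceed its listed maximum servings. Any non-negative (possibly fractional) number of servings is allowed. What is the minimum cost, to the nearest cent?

Cost per g of fiber: black beans $0.0857, lentils $0.1125, quinoa $0.2500, kale $0.2700.
Take 2 servings of black beans: +14.0 g fiber for $1.20 (total $1.20, still need 21.0 g).
Take 2.625 servings of lentils: +21.0 g fiber for $2.36 (total $3.56, still need 0.0 g).
Greedy by cheapest-per-g is optimal for a single linear constraint, so the minimum cost is $3.56.

$3.56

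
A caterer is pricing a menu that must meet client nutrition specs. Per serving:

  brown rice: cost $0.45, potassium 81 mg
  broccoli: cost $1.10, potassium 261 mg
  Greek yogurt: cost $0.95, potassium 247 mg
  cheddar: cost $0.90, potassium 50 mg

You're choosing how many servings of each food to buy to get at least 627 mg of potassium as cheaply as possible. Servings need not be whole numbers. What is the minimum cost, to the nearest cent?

Cost per mg of potassium: Greek yogurt $0.0038, broccoli $0.0042, brown rice $0.0056, cheddar $0.0180.
With no serving limits, use only Greek yogurt: 627 mg / 247 mg = 2.538 servings × $0.95 = $2.41.

$2.41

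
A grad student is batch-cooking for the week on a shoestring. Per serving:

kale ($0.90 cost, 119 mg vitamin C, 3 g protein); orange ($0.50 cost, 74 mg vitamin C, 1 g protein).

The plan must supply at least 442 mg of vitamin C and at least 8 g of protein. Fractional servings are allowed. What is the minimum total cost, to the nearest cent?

$3.13

For a min-cost LP with two ≥-constraints, a basic feasible solution has at most two positive variables.
kale only: max(442/119, 8/3) = 3.714 servings → $3.34.
orange only: max(442/74, 8/1) = 8 servings → $4.00.
kale + orange with both tight: 1.456 servings and 3.631 servings → $3.13.
The minimum over all feasible corners is $3.13.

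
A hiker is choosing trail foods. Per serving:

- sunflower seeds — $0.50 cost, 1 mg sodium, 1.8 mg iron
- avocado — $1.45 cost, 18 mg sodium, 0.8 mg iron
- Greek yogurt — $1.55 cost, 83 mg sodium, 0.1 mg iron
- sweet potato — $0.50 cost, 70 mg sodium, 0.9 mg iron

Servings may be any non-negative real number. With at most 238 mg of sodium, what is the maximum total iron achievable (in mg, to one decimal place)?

Iron per mg sodium: sunflower seeds 1.8, avocado 0.04444, sweet potato 0.01286, Greek yogurt 0.001205.
With no serving limits, spend the whole sodium allowance on sunflower seeds: 238 mg / 1 mg × 1.8 mg = 428.4 mg.

428.4 mg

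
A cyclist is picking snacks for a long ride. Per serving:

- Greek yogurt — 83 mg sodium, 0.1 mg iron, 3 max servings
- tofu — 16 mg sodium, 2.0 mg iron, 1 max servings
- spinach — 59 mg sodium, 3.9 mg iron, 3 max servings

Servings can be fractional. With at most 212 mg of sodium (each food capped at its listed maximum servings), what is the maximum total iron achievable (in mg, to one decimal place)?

13.7 mg

Iron per mg sodium: tofu 0.125, spinach 0.0661, Greek yogurt 0.001205.
Take 1 serving of tofu: uses 16 mg sodium, +2.0 mg iron (running total 2.0 mg).
Take 3 servings of spinach: uses 177 mg sodium, +11.7 mg iron (running total 13.7 mg).
Take 0.2289 servings of Greek yogurt: uses 19 mg sodium, +0.0 mg iron (running total 13.7 mg).
Greedy by best ratio exhausts the sodium allowance optimally: 13.7 mg.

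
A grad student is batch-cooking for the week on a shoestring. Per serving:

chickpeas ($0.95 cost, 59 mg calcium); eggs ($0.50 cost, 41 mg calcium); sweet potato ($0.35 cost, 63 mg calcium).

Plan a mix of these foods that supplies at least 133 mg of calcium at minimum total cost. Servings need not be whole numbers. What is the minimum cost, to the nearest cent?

$0.74

Cost per mg of calcium: sweet potato $0.0056, eggs $0.0122, chickpeas $0.0161.
With no serving limits, use only sweet potato: 133 mg / 63 mg = 2.111 servings × $0.35 = $0.74.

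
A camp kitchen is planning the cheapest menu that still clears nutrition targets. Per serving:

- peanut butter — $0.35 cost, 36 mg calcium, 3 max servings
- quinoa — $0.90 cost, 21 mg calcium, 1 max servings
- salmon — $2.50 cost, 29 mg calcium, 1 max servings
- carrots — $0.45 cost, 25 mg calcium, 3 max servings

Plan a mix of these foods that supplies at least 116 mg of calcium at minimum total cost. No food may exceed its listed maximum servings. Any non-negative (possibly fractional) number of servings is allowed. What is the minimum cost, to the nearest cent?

Cost per mg of calcium: peanut butter $0.0097, carrots $0.0180, quinoa $0.0429, salmon $0.0862.
Take 3 servings of peanut butter: +108.0 mg calcium for $1.05 (total $1.05, still need 8.0 mg).
Take 0.32 servings of carrots: +8.0 mg calcium for $0.14 (total $1.19, still need 0.0 mg).
Filling from the cheapest source first is optimal under one linear minimum: $1.19.

$1.19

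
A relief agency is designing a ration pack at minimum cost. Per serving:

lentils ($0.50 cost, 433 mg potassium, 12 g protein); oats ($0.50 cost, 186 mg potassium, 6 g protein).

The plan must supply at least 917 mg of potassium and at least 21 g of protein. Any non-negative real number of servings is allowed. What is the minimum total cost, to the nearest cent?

lentils only: max(917/433, 21/12) = 2.118 servings → $1.06.
oats only: max(917/186, 21/6) = 4.93 servings → $2.47.
lentils + oats: intersection lies outside the first quadrant.
Cheapest feasible corner: $1.06.

$1.06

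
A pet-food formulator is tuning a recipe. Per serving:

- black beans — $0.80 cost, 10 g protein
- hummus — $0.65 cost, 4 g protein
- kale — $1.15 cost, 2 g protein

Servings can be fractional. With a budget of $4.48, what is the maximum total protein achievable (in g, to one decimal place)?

Protein per dollar: black beans 12.5, hummus 6.154, kale 1.739.
With no serving limits, spend the whole cost allowance on black beans: $4.48 / $0.80 × 10 g = 56.0 g.

56.0 g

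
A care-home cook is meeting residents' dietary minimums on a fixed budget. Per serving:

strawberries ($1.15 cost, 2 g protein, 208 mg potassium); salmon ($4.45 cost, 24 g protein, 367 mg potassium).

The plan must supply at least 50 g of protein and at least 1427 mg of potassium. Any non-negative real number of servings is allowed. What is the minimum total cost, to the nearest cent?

Two binding constraints pin down two serving amounts, so the optimal mix uses at most two foods. The candidates are each food alone (scaled to the tighter of protein/potassium) and each pair with both constraints tight.
strawberries only: max(50/2, 1427/208) = 25 servings → $28.75.
salmon only: max(50/24, 1427/367) = 3.888 servings → $17.30.
strawberries + salmon with both tight: 3.734 servings and 1.772 servings → $12.18.
Cheapest feasible corner: $12.18.

$12.18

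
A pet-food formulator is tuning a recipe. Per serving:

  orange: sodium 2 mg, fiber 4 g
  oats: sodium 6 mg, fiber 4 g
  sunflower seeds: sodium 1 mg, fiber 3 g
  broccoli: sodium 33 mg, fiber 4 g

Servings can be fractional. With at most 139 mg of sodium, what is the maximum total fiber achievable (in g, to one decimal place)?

417.0 g

Fiber per mg sodium: sunflower seeds 3, orange 2, oats 0.6667, broccoli 0.1212.
With no serving limits, spend the whole sodium allowance on sunflower seeds: 139 mg / 1 mg × 3 g = 417.0 g.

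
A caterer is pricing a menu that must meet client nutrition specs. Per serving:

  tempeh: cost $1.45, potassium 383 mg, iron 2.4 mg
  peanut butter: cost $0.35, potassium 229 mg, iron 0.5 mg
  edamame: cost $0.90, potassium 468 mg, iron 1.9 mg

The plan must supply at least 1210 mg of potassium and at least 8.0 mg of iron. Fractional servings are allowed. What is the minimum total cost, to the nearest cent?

Two binding constraints pin down two serving amounts, so the optimal mix uses at most two foods. The candidates are each food alone (scaled to the tighter of potassium/iron) and each pair with both constraints tight.
tempeh only: max(1210/383, 8.0/2.4) = 3.333 servings → $4.83.
peanut butter only: max(1210/229, 8.0/0.5) = 16 servings → $5.60.
edamame only: max(1210/468, 8.0/1.9) = 4.211 servings → $3.79.
tempeh + peanut butter with both targets exact would need a negative amount; discard.
tempeh + edamame with both targets exact would need a negative amount; discard.
peanut butter + edamame: the both-tight solution has a negative serving — not a feasible corner.
Cheapest feasible corner: $3.79.

$3.79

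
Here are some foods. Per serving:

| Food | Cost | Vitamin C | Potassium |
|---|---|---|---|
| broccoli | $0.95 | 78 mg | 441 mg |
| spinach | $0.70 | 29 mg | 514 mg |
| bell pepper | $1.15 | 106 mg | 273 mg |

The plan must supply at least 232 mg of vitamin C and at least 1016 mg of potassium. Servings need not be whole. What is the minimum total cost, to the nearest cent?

An LP optimum is at a vertex; with two nutrient constraints at most two foods are used. Check each candidate.
broccoli only: max(232/78, 1016/441) = 2.974 servings → $2.83.
spinach only: max(232/29, 1016/514) = 8 servings → $5.60.
bell pepper only: max(232/106, 1016/273) = 3.722 servings → $4.28.
broccoli + spinach: the both-tight solution has a negative serving — not a feasible corner.
broccoli + bell pepper with both tight: 1.743 servings and 0.9062 servings → $2.70.
spinach + bell pepper with both tight: 0.9526 servings and 1.928 servings → $2.88.
The minimum over all feasible corners is $2.70.

$2.70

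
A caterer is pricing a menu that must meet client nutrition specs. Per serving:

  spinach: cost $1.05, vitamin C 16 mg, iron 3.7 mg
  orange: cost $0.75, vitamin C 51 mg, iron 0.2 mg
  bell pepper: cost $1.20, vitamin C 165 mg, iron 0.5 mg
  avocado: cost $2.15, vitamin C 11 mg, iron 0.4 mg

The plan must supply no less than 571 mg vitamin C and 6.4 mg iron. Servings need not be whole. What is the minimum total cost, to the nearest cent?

Compare the cost at each extreme point of the feasible region.
spinach only: max(571/16, 6.4/3.7) = 35.69 servings → $37.47.
orange only: max(571/51, 6.4/0.2) = 32 servings → $24.00.
bell pepper only: max(571/165, 6.4/0.5) = 12.8 servings → $15.36.
avocado only: max(571/11, 6.4/0.4) = 51.91 servings → $111.60.
spinach + orange with both tight: 1.144 servings and 10.84 servings → $9.33.
spinach + bell pepper with both tight: 1.279 servings and 3.337 servings → $5.35.
spinach + avocado: intersection lies outside the first quadrant.
orange + bell pepper with both targets exact would need a negative amount; discard.
orange + avocado with both tight: 8.681 servings and 11.66 servings → $31.58.
bell pepper + avocado with both tight: 2.612 servings and 12.74 servings → $30.52.
The minimum over all feasible corners is $5.35.

$5.35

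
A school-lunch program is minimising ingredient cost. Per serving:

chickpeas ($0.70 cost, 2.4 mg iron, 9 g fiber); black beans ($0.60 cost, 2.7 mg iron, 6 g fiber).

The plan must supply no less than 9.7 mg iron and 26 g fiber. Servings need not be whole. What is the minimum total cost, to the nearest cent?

$2.36

A basic optimal solution has at most two foods positive. Try each food alone and each pair with both targets met exactly.
chickpeas only: max(9.7/2.4, 26/9) = 4.042 servings → $2.83.
black beans only: max(9.7/2.7, 26/6) = 4.333 servings → $2.60.
chickpeas + black beans with both tight: 1.212 servings and 2.515 servings → $2.36.
Cheapest feasible corner: $2.36.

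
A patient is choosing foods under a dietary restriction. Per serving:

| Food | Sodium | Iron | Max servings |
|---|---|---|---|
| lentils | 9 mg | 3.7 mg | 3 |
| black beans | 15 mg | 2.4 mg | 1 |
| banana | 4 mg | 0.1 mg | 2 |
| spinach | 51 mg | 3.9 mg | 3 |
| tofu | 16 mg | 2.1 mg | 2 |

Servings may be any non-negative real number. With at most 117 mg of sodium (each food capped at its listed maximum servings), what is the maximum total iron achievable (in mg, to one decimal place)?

Iron per mg sodium: lentils 0.4111, black beans 0.16, tofu 0.1313, spinach 0.07647, banana 0.025.
Take 3 servings of lentils: uses 27 mg sodium, +11.1 mg iron (running total 11.1 mg).
Take 1 serving of black beans: uses 15 mg sodium, +2.4 mg iron (running total 13.5 mg).
Take 2 servings of tofu: uses 32 mg sodium, +4.2 mg iron (running total 17.7 mg).
Take 0.8431 servings of spinach: uses 43 mg sodium, +3.3 mg iron (running total 21.0 mg).
Greedy by best ratio exhausts the sodium allowance optimally: 21.0 mg.

21.0 mg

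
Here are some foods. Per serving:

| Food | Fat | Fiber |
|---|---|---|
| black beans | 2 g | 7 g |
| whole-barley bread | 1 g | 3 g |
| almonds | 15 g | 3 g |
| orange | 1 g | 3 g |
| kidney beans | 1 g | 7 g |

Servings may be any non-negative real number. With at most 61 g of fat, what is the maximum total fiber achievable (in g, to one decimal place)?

427.0 g

Fiber per g fat: kidney beans 7, black beans 3.5, whole-barley bread 3, orange 3, almonds 0.2.
With no serving limits, spend the whole fat allowance on kidney beans: 61 g / 1 g × 7 g = 427.0 g.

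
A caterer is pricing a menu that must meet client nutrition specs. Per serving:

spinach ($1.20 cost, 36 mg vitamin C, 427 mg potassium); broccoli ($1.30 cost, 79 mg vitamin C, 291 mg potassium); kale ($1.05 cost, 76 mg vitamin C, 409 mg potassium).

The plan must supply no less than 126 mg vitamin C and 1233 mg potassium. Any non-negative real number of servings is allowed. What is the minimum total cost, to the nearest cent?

Compare the cost at each extreme point of the feasible region.
spinach only: max(126/36, 1233/427) = 3.5 servings → $4.20.
broccoli only: max(126/79, 1233/291) = 4.237 servings → $5.51.
kale only: max(126/76, 1233/409) = 3.015 servings → $3.17.
spinach + broccoli with both tight: 2.612 servings and 0.4048 servings → $3.66.
spinach + kale with both tight: 2.379 servings and 0.531 servings → $3.41.
broccoli + kale: intersection lies outside the first quadrant.
The minimum over all feasible corners is $3.17.

$3.17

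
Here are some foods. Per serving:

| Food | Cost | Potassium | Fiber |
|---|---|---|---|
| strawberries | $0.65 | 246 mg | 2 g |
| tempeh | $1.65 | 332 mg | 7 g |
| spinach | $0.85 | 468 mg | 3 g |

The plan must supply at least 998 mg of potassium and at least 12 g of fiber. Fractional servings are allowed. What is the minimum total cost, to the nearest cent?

$3.02

Minimising a linear cost over {potassium ≥ 998, fiber ≥ 12, servings ≥ 0} — the optimum is at a vertex, using one or two foods.
strawberries only: max(998/246, 12/2) = 6 servings → $3.90.
tempeh only: max(998/332, 12/7) = 3.006 servings → $4.96.
spinach only: max(998/468, 12/3) = 4 servings → $3.40.
strawberries + tempeh with both tight: 2.837 servings and 0.9036 servings → $3.34.
strawberries + spinach: the both-tight solution has a negative serving — not a feasible corner.
tempeh + spinach with both tight: 1.15 servings and 1.317 servings → $3.02.
So the least-cost plan costs $3.02.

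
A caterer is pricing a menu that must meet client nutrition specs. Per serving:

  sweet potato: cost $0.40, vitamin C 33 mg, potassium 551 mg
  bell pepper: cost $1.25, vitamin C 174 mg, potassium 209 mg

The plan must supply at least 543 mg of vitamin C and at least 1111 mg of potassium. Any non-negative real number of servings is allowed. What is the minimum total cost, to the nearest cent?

$4.05

With two linear requirements the optimum uses one or two foods; enumerate the corners.
sweet potato only: max(543/33, 1111/551) = 16.45 servings → $6.58.
bell pepper only: max(543/174, 1111/209) = 5.316 servings → $6.64.
sweet potato + bell pepper with both tight: 0.8972 servings and 2.951 servings → $4.05.
So the least-cost plan costs $4.05.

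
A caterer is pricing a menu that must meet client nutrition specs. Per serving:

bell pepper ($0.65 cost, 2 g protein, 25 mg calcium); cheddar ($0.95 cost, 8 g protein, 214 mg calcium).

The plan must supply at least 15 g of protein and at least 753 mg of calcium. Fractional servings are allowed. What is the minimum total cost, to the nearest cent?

$3.34

Minimising a linear cost over {protein ≥ 15, calcium ≥ 753, servings ≥ 0} — the optimum is at a vertex, using one or two foods.
bell pepper only: max(15/2, 753/25) = 30.12 servings → $19.58.
cheddar only: max(15/8, 753/214) = 3.519 servings → $3.34.
bell pepper + cheddar: the both-tight solution has a negative serving — not a feasible corner.
The minimum over all feasible corners is $3.34.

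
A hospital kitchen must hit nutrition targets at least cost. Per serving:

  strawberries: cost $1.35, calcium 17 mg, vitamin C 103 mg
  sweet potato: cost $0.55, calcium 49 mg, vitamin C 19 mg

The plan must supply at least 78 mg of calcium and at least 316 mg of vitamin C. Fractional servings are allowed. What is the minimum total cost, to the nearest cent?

This is a tiny linear program; its minimum lies at a vertex of the feasible set. List the vertices and price them.
strawberries only: max(78/17, 316/103) = 4.588 servings → $6.19.
sweet potato only: max(78/49, 316/19) = 16.63 servings → $9.15.
strawberries + sweet potato with both tight: 2.964 servings and 0.5635 servings → $4.31.
The minimum over all feasible corners is $4.31.

$4.31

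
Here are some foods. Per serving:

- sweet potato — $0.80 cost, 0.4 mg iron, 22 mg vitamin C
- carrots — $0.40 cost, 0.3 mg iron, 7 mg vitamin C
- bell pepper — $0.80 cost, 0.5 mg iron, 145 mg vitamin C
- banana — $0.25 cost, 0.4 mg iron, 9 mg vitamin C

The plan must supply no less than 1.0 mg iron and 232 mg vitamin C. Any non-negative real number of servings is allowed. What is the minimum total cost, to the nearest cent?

$1.39

A basic optimal solution has at most two foods positive. Try each food alone and each pair with both targets met exactly.
sweet potato only: max(1.0/0.4, 232/22) = 10.55 servings → $8.44.
carrots only: max(1.0/0.3, 232/7) = 33.14 servings → $13.26.
bell pepper only: max(1.0/0.5, 232/145) = 2 servings → $1.60.
banana only: max(1.0/0.4, 232/9) = 25.78 servings → $6.44.
sweet potato + carrots: intersection lies outside the first quadrant.
sweet potato + bell pepper with both tight: 0.617 servings and 1.506 servings → $1.70.
sweet potato + banana with both targets exact would need a negative amount; discard.
carrots + bell pepper with both tight: 0.725 servings and 1.565 servings → $1.54.
carrots + banana: intersection lies outside the first quadrant.
bell pepper + banana with both tight: 1.566 servings and 0.5421 servings → $1.39.
Cheapest feasible corner: $1.39.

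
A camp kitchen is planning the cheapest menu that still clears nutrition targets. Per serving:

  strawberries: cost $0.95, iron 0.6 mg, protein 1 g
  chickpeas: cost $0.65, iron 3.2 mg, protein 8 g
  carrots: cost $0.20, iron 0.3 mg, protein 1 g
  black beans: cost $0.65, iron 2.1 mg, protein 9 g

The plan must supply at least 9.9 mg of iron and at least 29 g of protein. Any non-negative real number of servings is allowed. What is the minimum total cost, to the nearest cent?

At the optimum either one food covers both requirements or two foods hit both targets exactly; no other combination can be cheaper.
strawberries only: max(9.9/0.6, 29/1) = 29 servings → $27.55.
chickpeas only: max(9.9/3.2, 29/8) = 3.625 servings → $2.36.
carrots only: max(9.9/0.3, 29/1) = 33 servings → $6.60.
black beans only: max(9.9/2.1, 29/9) = 4.714 servings → $3.06.
strawberries + chickpeas with both targets exact would need a negative amount; discard.
strawberries + carrots with both tight: 4 servings and 25 servings → $8.80.
strawberries + black beans with both tight: 8.545 servings and 2.273 servings → $9.60.
chickpeas + carrots with both tight: 1.5 servings and 17 servings → $4.38.
chickpeas + black beans with both tight: 2.35 servings and 1.133 servings → $2.26.
carrots + black beans: the both-tight solution has a negative serving — not a feasible corner.
So the least-cost plan costs $2.26.

$2.26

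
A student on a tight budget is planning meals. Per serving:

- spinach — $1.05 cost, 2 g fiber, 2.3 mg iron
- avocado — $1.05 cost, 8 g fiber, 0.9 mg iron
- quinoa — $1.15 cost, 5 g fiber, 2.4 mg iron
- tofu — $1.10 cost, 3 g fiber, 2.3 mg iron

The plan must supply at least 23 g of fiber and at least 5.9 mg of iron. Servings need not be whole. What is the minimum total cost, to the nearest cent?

$3.91

With two linear requirements the optimum uses one or two foods; enumerate the corners.
spinach only: max(23/2, 5.9/2.3) = 11.5 servings → $12.07.
avocado only: max(23/8, 5.9/0.9) = 6.556 servings → $6.88.
quinoa only: max(23/5, 5.9/2.4) = 4.6 servings → $5.29.
tofu only: max(23/3, 5.9/2.3) = 7.667 servings → $8.43.
spinach + avocado with both tight: 1.596 servings and 2.476 servings → $4.28.
spinach + quinoa: intersection lies outside the first quadrant.
spinach + tofu: intersection lies outside the first quadrant.
avocado + quinoa with both tight: 1.748 servings and 1.803 servings → $3.91.
avocado + tofu with both tight: 2.242 servings and 1.688 servings → $4.21.
quinoa + tofu: intersection lies outside the first quadrant.
So the least-cost plan costs $3.91.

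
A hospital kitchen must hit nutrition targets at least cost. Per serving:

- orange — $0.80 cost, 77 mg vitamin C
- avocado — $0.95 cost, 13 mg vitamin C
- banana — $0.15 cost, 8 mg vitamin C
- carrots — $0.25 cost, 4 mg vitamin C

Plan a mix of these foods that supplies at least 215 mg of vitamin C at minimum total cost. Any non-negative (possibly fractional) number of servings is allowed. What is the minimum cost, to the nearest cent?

$2.23

Cost per mg of vitamin C: orange $0.0104, banana $0.0187, carrots $0.0625, avocado $0.0731.
With no serving limits, use only orange: 215 mg / 77 mg = 2.792 servings × $0.80 = $2.23.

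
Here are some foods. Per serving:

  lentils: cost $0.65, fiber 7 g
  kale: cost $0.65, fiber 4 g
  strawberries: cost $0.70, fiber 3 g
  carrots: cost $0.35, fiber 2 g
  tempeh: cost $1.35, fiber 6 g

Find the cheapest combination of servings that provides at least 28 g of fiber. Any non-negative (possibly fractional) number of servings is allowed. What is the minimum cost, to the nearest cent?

Cost per g of fiber: lentils $0.0929, kale $0.1625, carrots $0.1750, tempeh $0.2250, strawberries $0.2333.
With no serving limits, use only lentils: 28 g / 7 g = 4 servings × $0.65 = $2.60.

$2.60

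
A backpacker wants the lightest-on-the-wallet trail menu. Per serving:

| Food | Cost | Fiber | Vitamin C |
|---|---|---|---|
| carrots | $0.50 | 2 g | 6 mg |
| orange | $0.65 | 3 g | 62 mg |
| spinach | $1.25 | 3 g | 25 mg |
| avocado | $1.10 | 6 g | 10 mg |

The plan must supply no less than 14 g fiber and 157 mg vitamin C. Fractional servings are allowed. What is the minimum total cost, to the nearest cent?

This is a tiny linear program; its minimum lies at a vertex of the feasible set. List the vertices and price them.
carrots only: max(14/2, 157/6) = 26.17 servings → $13.08.
orange only: max(14/3, 157/62) = 4.667 servings → $3.03.
spinach only: max(14/3, 157/25) = 6.28 servings → $7.85.
avocado only: max(14/6, 157/10) = 15.7 servings → $17.27.
carrots + orange with both tight: 3.745 servings and 2.17 servings → $3.28.
carrots + spinach: the both-tight solution has a negative serving — not a feasible corner.
carrots + avocado with both targets exact would need a negative amount; discard.
orange + spinach with both tight: 1.09 servings and 3.577 servings → $5.18.
orange + avocado with both tight: 2.345 servings and 1.161 servings → $2.80.
spinach + avocado: the both-tight solution has a negative serving — not a feasible corner.
So the least-cost plan costs $2.80.

$2.80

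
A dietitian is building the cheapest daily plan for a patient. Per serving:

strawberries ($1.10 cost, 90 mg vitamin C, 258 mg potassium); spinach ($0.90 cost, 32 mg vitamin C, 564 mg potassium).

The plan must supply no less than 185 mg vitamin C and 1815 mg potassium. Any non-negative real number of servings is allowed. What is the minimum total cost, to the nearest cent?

Minimising a linear cost over {vitamin C ≥ 185, potassium ≥ 1815, servings ≥ 0} — the optimum is at a vertex, using one or two foods.
strawberries only: max(185/90, 1815/258) = 7.035 servings → $7.74.
spinach only: max(185/32, 1815/564) = 5.781 servings → $5.20.
strawberries + spinach with both tight: 1.088 servings and 2.72 servings → $3.65.
Cheapest feasible corner: $3.65.

$3.65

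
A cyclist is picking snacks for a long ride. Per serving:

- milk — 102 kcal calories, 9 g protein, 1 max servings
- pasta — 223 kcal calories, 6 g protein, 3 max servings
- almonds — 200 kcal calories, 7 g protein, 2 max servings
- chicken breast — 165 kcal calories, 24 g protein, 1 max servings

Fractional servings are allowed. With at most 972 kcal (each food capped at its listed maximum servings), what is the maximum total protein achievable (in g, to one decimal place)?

55.2 g

Protein per kcal: chicken breast 0.1455, milk 0.08824, almonds 0.035, pasta 0.02691.
Take 1 serving of chicken breast: uses 165 kcal, +24.0 g protein (running total 24.0 g).
Take 1 serving of milk: uses 102 kcal, +9.0 g protein (running total 33.0 g).
Take 2 servings of almonds: uses 400 kcal, +14.0 g protein (running total 47.0 g).
Take 1.368 servings of pasta: uses 305 kcal, +8.2 g protein (running total 55.2 g).
Filling greedily by protein-per-kcal is optimal for one linear limit, giving 55.2 g.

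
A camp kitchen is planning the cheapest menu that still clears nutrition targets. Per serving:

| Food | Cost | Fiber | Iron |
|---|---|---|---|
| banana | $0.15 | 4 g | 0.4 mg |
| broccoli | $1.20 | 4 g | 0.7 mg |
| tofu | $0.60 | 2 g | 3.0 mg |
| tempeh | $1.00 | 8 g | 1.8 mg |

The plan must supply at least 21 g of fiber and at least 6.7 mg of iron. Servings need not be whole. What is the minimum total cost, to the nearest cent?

banana only: max(21/4, 6.7/0.4) = 16.75 servings → $2.51.
broccoli only: max(21/4, 6.7/0.7) = 9.571 servings → $11.49.
tofu only: max(21/2, 6.7/3.0) = 10.5 servings → $6.30.
tempeh only: max(21/8, 6.7/1.8) = 3.722 servings → $3.72.
banana + broccoli with both targets exact would need a negative amount; discard.
banana + tofu with both tight: 4.429 servings and 1.643 servings → $1.65.
banana + tempeh with both targets exact would need a negative amount; discard.
broccoli + tofu with both tight: 4.679 servings and 1.142 servings → $6.30.
broccoli + tempeh: the both-tight solution has a negative serving — not a feasible corner.
tofu + tempeh with both tight: 0.7745 servings and 2.431 servings → $2.90.
So the least-cost plan costs $1.65.

$1.65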